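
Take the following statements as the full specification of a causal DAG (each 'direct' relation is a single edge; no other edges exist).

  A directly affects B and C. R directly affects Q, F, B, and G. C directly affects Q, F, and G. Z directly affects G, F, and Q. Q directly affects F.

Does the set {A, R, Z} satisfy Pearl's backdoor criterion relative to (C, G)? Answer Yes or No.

Backdoor paths from C to G (paths whose first edge points into C):
  P1: C <- A -> B <- R -> G
  P2: C <- A -> B <- R -> Q <- Z -> G
  P3: C <- A -> B <- R -> Q -> F <- Z -> G
  P4: C <- A -> B <- R -> F <- Z -> G
  P5: C <- A -> B <- R -> F <- Q <- Z -> G
Condition 1 (no descendant of C in the set): holds — descendants of C are {F, G, Q}; none are in {A, R, Z}.
Condition 2 (every backdoor path blocked by {A, R, Z}):
  P1: blocked at fork node A ∈ conditioning set.
  P2: blocked at fork node A ∈ conditioning set.
  P3: blocked at fork node A ∈ conditioning set.
  P4: blocked at fork node A ∈ conditioning set.
  P5: blocked at fork node A ∈ conditioning set.
{A, R, Z} satisfies the backdoor criterion.

Yes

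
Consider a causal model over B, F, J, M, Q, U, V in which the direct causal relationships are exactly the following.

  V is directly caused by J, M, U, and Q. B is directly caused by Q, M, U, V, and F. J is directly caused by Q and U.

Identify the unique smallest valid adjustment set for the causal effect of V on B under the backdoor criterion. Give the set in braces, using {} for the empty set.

{M, Q, U}

Variables eligible for adjustment (non-descendants of V, excluding V and B): {F, J, M, Q, U}.
Backdoor paths from V to B:
  P1: V <- Q -> J <- U -> B
  P2: V <- Q -> B
  P3: V <- M -> B
  P4: V <- U -> J <- Q -> B
  P5: V <- U -> B
  P6: V <- J <- Q -> B
  P7: V <- J <- U -> B
The empty set is not sufficient: P2 (V <- Q -> B) has no collider blocking it and no conditioned non-collider, so it is open.
Try {M, Q, U}:
  P1: blocked at fork node Q ∈ conditioning set.
  P2: blocked at fork node Q ∈ conditioning set.
  P3: blocked at fork node M ∈ conditioning set.
  P4: blocked at fork node U ∈ conditioning set.
  P5: blocked at fork node U ∈ conditioning set.
  P6: blocked at fork node Q ∈ conditioning set.
  P7: blocked at fork node U ∈ conditioning set.
{M, Q, U} contains no descendant of V and blocks every backdoor path.
Every element of {M, Q, U} is needed (dropping M leaves P3 open; dropping Q leaves P2 open; dropping U leaves P5 open), so no proper subset is valid.
Among all size-3 subsets of the eligible variables, only {M, Q, U} blocks every backdoor path, so it is the unique smallest valid adjustment set.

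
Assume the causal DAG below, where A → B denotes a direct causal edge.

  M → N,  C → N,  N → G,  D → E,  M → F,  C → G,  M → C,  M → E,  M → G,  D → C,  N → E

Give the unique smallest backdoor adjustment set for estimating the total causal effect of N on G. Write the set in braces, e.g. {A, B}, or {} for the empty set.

{C, M}

Variables eligible for adjustment (non-descendants of N, excluding N and G): {C, D, F, M}.
Backdoor paths from N to G:
  P1: N <- M -> C -> G
  P2: N <- M -> E <- D -> C -> G
  P3: N <- M -> G
  P4: N <- C <- M -> G
  P5: N <- C <- D -> E <- M -> G
  P6: N <- C -> G
The empty set is not sufficient: P1 (N <- M -> C -> G) has no collider blocking it and no conditioned non-collider, so it is open.
Try {C, M}:
  P1: blocked at fork node M ∈ conditioning set.
  P2: blocked at fork node M ∈ conditioning set.
  P3: blocked at fork node M ∈ conditioning set.
  P4: blocked at chain node C ∈ conditioning set.
  P5: blocked at chain node C ∈ conditioning set.
  P6: blocked at fork node C ∈ conditioning set.
{C, M} contains no descendant of N and blocks every backdoor path.
Every element of {C, M} is needed (dropping C leaves P6 open; dropping M leaves P3 open), so no proper subset is valid.
Among all size-2 subsets of the eligible variables, only {C, M} blocks every backdoor path, so it is the unique smallest valid adjustment set.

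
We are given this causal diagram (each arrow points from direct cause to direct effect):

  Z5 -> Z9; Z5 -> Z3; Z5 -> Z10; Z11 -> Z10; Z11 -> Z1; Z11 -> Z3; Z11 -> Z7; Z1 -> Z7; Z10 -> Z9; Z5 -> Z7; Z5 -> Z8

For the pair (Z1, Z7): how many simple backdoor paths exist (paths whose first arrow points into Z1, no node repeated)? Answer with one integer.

A backdoor path from Z1 to Z7 is any simple undirected path whose first edge points into Z1 (i.e. leaves Z1 via a parent).
Parents of Z1: {Z11}.
Enumerating:
  P1: Z1 <- Z11 -> Z10 <- Z5 -> Z7
  P2: Z1 <- Z11 -> Z10 -> Z9 <- Z5 -> Z7
  P3: Z1 <- Z11 -> Z3 <- Z5 -> Z7
  P4: Z1 <- Z11 -> Z7
That exhausts the simple backdoor paths. Count: 4.

4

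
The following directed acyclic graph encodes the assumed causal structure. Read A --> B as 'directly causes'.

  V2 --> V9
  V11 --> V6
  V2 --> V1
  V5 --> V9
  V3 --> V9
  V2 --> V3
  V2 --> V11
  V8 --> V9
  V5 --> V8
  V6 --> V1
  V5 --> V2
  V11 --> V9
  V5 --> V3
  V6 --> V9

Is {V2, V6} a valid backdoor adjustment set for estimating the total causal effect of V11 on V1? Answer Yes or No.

Backdoor paths from V11 to V1 (paths whose first edge points into V11):
  P1: V11 <- V2 <- V5 -> V8 -> V9 <- V6 -> V1
  P2: V11 <- V2 <- V5 -> V3 -> V9 <- V6 -> V1
  P3: V11 <- V2 <- V5 -> V9 <- V6 -> V1
  P4: V11 <- V2 -> V3 <- V5 -> V8 -> V9 <- V6 -> V1
  P5: V11 <- V2 -> V3 <- V5 -> V9 <- V6 -> V1
  P6: V11 <- V2 -> V3 -> V9 <- V6 -> V1
  P7: V11 <- V2 -> V9 <- V6 -> V1
  P8: V11 <- V2 -> V1
Condition 1 (no descendant of V11 in the set): FAILS — V6 is a descendant of V11.
Condition 2 (every backdoor path blocked by {V2, V6}):
  P1: blocked at chain node V2 ∈ conditioning set.
  P2: blocked at chain node V2 ∈ conditioning set.
  P3: blocked at chain node V2 ∈ conditioning set.
  P4: blocked at fork node V2 ∈ conditioning set.
  P5: blocked at fork node V2 ∈ conditioning set.
  P6: blocked at fork node V2 ∈ conditioning set.
  P7: blocked at fork node V2 ∈ conditioning set.
  P8: blocked at fork node V2 ∈ conditioning set.
{V2, V6} does not satisfy the backdoor criterion.

No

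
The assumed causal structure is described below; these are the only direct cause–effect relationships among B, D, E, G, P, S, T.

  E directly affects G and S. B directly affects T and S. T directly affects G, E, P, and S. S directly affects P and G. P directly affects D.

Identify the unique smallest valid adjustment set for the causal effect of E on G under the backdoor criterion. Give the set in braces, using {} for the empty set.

Variables eligible for adjustment (non-descendants of E, excluding E and G): {B, T}.
Backdoor paths from E to G:
  P1: E <- T <- B -> S -> G
  P2: E <- T -> S -> G
  P3: E <- T -> G
  P4: E <- T -> P <- S -> G
The empty set is not sufficient: P1 (E <- T <- B -> S -> G) has no collider blocking it and no conditioned non-collider, so it is open.
Try {T}:
  P1: blocked at chain node T ∈ conditioning set.
  P2: blocked at fork node T ∈ conditioning set.
  P3: blocked at fork node T ∈ conditioning set.
  P4: blocked at fork node T ∈ conditioning set.
{T} contains no descendant of E and blocks every backdoor path.
No other singleton works — e.g. {B} leaves P2 open — so {T} is the unique smallest valid adjustment set.

{T}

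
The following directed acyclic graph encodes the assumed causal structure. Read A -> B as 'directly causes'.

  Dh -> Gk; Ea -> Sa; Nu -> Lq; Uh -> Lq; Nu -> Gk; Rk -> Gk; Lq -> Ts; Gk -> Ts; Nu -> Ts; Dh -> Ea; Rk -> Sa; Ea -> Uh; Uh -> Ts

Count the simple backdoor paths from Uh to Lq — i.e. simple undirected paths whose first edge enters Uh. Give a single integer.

8

A backdoor path from Uh to Lq is any simple undirected path whose first edge points into Uh (i.e. leaves Uh via a parent).
Parents of Uh: {Ea}.
Enumerating:
  P1: Uh <- Ea <- Dh -> Gk <- Nu -> Lq
  P2: Uh <- Ea <- Dh -> Gk <- Nu -> Ts <- Lq
  P3: Uh <- Ea <- Dh -> Gk -> Ts <- Nu -> Lq
  P4: Uh <- Ea <- Dh -> Gk -> Ts <- Lq
  P5: Uh <- Ea -> Sa <- Rk -> Gk <- Nu -> Lq
  P6: Uh <- Ea -> Sa <- Rk -> Gk <- Nu -> Ts <- Lq
  P7: Uh <- Ea -> Sa <- Rk -> Gk -> Ts <- Nu -> Lq
  P8: Uh <- Ea -> Sa <- Rk -> Gk -> Ts <- Lq
That exhausts the simple backdoor paths. Count: 8.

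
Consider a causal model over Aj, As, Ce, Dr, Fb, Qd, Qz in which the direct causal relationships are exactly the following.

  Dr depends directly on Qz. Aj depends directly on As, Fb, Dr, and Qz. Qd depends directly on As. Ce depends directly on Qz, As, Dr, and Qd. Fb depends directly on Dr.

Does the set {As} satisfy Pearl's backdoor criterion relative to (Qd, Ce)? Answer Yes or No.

Backdoor paths from Qd to Ce (paths whose first edge points into Qd):
  P1: Qd <- As -> Ce
  P2: Qd <- As -> Aj <- Qz -> Dr -> Ce
  P3: Qd <- As -> Aj <- Qz -> Ce
  P4: Qd <- As -> Aj <- Dr <- Qz -> Ce
  P5: Qd <- As -> Aj <- Dr -> Ce
  P6: Qd <- As -> Aj <- Fb <- Dr <- Qz -> Ce
  P7: Qd <- As -> Aj <- Fb <- Dr -> Ce
Condition 1 (no descendant of Qd in the set): holds — descendants of Qd are {Ce}; none are in {As}.
Condition 2 (every backdoor path blocked by {As}):
  P1: blocked at fork node As ∈ conditioning set.
  P2: blocked at fork node As ∈ conditioning set.
  P3: blocked at fork node As ∈ conditioning set.
  P4: blocked at fork node As ∈ conditioning set.
  P5: blocked at fork node As ∈ conditioning set.
  P6: blocked at fork node As ∈ conditioning set.
  P7: blocked at fork node As ∈ conditioning set.
{As} satisfies the backdoor criterion.

Yes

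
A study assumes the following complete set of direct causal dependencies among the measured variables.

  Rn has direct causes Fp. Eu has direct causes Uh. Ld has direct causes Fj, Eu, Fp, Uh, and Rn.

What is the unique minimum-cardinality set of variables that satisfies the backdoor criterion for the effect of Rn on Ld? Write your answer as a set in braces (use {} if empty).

{Fp}

Variables eligible for adjustment (non-descendants of Rn, excluding Rn and Ld): {Eu, Fj, Fp, Uh}.
Backdoor paths from Rn to Ld:
  P1: Rn <- Fp -> Ld
The empty set is not sufficient: P1 (Rn <- Fp -> Ld) has no collider blocking it and no conditioned non-collider, so it is open.
Try {Fp}:
  P1: blocked at fork node Fp ∈ conditioning set.
{Fp} contains no descendant of Rn and blocks every backdoor path.
No other singleton works — e.g. {Uh} leaves P1 open — so {Fp} is the unique smallest valid adjustment set.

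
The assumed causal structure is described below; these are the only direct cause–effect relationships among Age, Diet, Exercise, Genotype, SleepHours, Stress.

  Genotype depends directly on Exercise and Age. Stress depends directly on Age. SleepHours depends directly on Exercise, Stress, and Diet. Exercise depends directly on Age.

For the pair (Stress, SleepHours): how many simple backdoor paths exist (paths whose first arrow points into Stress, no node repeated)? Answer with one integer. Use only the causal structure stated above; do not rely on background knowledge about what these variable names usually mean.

2

A backdoor path from Stress to SleepHours is any simple undirected path whose first edge points into Stress (i.e. leaves Stress via a parent).
Parents of Stress: {Age}.
Enumerating:
  P1: Stress <- Age -> Exercise -> SleepHours
  P2: Stress <- Age -> Genotype <- Exercise -> SleepHours
That exhausts the simple backdoor paths. Count: 2.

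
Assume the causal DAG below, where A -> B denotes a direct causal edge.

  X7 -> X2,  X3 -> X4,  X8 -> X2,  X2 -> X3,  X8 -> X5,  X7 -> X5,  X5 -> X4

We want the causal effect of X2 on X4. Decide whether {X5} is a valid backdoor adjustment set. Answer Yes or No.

Yes

Backdoor paths from X2 to X4 (paths whose first edge points into X2):
  P1: X2 <- X8 -> X5 -> X4
  P2: X2 <- X7 -> X5 -> X4
Condition 1 (no descendant of X2 in the set): holds — descendants of X2 are {X3, X4}; none are in {X5}.
Condition 2 (every backdoor path blocked by {X5}):
  P1: blocked at chain node X5 ∈ conditioning set.
  P2: blocked at chain node X5 ∈ conditioning set.
{X5} satisfies the backdoor criterion.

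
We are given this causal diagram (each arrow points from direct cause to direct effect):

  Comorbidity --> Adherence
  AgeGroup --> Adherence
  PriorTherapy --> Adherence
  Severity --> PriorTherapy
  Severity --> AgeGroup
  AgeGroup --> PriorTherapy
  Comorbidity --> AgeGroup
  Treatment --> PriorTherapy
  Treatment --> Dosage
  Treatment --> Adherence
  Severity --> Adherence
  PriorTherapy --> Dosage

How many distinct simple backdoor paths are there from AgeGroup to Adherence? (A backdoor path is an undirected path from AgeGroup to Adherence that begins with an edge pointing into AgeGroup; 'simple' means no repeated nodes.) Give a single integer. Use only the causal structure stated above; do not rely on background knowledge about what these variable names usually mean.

5

A backdoor path from AgeGroup to Adherence is any simple undirected path whose first edge points into AgeGroup (i.e. leaves AgeGroup via a parent).
Parents of AgeGroup: {Comorbidity, Severity}.
Enumerating:
  P1: AgeGroup <- Comorbidity -> Adherence
  P2: AgeGroup <- Severity -> PriorTherapy <- Treatment -> Adherence
  P3: AgeGroup <- Severity -> PriorTherapy -> Adherence
  P4: AgeGroup <- Severity -> PriorTherapy -> Dosage <- Treatment -> Adherence
  P5: AgeGroup <- Severity -> Adherence
That exhausts the simple backdoor paths. Count: 5.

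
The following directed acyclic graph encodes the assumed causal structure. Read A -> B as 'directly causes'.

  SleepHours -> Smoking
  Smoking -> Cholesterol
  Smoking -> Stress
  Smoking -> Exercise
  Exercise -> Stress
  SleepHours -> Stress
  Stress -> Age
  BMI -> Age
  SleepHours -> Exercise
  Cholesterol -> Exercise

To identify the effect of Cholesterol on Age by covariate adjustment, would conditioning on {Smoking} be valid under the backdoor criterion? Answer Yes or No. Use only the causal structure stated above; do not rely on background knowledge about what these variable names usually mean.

Backdoor paths from Cholesterol to Age (paths whose first edge points into Cholesterol):
  P1: Cholesterol <- Smoking <- SleepHours -> Exercise -> Stress -> Age
  P2: Cholesterol <- Smoking <- SleepHours -> Stress -> Age
  P3: Cholesterol <- Smoking -> Exercise <- SleepHours -> Stress -> Age
  P4: Cholesterol <- Smoking -> Exercise -> Stress -> Age
  P5: Cholesterol <- Smoking -> Stress -> Age
Condition 1 (no descendant of Cholesterol in the set): holds — descendants of Cholesterol are {Age, Exercise, Stress}; none are in {Smoking}.
Condition 2 (every backdoor path blocked by {Smoking}):
  P1: blocked at chain node Smoking ∈ conditioning set.
  P2: blocked at chain node Smoking ∈ conditioning set.
  P3: blocked at fork node Smoking ∈ conditioning set.
  P4: blocked at fork node Smoking ∈ conditioning set.
  P5: blocked at fork node Smoking ∈ conditioning set.
{Smoking} satisfies the backdoor criterion.

Yes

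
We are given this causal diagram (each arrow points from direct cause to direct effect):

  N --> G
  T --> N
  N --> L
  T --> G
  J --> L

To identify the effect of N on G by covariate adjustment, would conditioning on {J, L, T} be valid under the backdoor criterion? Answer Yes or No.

No

Backdoor paths from N to G (paths whose first edge points into N):
  P1: N <- T -> G
Condition 1 (no descendant of N in the set): FAILS — L is a descendant of N.
Condition 2 (every backdoor path blocked by {J, L, T}):
  P1: blocked at fork node T ∈ conditioning set.
{J, L, T} does not satisfy the backdoor criterion.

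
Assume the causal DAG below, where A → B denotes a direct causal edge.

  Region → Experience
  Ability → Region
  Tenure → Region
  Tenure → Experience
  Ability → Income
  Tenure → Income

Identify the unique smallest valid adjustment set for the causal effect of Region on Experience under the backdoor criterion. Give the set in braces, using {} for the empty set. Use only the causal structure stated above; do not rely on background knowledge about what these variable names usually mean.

Variables eligible for adjustment (non-descendants of Region, excluding Region and Experience): {Ability, Income, Tenure}.
Backdoor paths from Region to Experience:
  P1: Region <- Tenure -> Experience
  P2: Region <- Ability -> Income <- Tenure -> Experience
The empty set is not sufficient: P1 (Region <- Tenure -> Experience) has no collider blocking it and no conditioned non-collider, so it is open.
Try {Tenure}:
  P1: blocked at fork node Tenure ∈ conditioning set.
  P2: blocked at collider Income (neither it nor any descendant is in the conditioning set).
{Tenure} contains no descendant of Region and blocks every backdoor path.
No other singleton works — e.g. {Ability} leaves P1 open — so {Tenure} is the unique smallest valid adjustment set.

{Tenure}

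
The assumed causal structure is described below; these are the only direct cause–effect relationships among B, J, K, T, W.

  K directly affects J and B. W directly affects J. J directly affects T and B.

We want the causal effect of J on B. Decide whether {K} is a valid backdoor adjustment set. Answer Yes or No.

Backdoor paths from J to B (paths whose first edge points into J):
  P1: J <- K -> B
Condition 1 (no descendant of J in the set): holds — descendants of J are {B, T}; none are in {K}.
Condition 2 (every backdoor path blocked by {K}):
  P1: blocked at fork node K ∈ conditioning set.
{K} satisfies the backdoor criterion.

Yes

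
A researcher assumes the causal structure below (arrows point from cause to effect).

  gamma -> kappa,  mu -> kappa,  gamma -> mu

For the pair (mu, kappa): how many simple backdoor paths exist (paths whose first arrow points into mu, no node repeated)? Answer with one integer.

1

A backdoor path from mu to kappa is any simple undirected path whose first edge points into mu (i.e. leaves mu via a parent).
Parents of mu: {gamma}.
Enumerating:
  P1: mu <- gamma -> kappa
That exhausts the simple backdoor paths. Count: 1.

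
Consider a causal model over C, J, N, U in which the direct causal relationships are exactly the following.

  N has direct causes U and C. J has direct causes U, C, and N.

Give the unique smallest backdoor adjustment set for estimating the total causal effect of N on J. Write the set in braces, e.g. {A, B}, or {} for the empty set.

Variables eligible for adjustment (non-descendants of N, excluding N and J): {C, U}.
Backdoor paths from N to J:
  P1: N <- U -> J
  P2: N <- C -> J
The empty set is not sufficient: P1 (N <- U -> J) has no collider blocking it and no conditioned non-collider, so it is open.
Try {C, U}:
  P1: blocked at fork node U ∈ conditioning set.
  P2: blocked at fork node C ∈ conditioning set.
{C, U} contains no descendant of N and blocks every backdoor path.
Every element of {C, U} is needed (dropping C leaves P2 open; dropping U leaves P1 open), so no proper subset is valid.
Among all size-2 subsets of the eligible variables, only {C, U} blocks every backdoor path, so it is the unique smallest valid adjustment set.

{C, U}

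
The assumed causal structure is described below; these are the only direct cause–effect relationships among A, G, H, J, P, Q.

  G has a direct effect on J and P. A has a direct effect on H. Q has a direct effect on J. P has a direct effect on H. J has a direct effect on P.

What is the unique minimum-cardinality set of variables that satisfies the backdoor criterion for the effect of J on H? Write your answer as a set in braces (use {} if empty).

Variables eligible for adjustment (non-descendants of J, excluding J and H): {A, G, Q}.
Backdoor paths from J to H:
  P1: J <- G -> P -> H
The empty set is not sufficient: P1 (J <- G -> P -> H) has no collider blocking it and no conditioned non-collider, so it is open.
Try {G}:
  P1: blocked at fork node G ∈ conditioning set.
{G} contains no descendant of J and blocks every backdoor path.
No other singleton works — e.g. {Q} leaves P1 open — so {G} is the unique smallest valid adjustment set.

{G}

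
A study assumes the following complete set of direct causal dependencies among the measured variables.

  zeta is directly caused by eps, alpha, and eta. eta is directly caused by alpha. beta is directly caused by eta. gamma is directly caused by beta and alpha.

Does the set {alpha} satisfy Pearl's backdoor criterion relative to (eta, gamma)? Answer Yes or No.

Backdoor paths from eta to gamma (paths whose first edge points into eta):
  P1: eta <- alpha -> gamma
Condition 1 (no descendant of eta in the set): holds — descendants of eta are {beta, gamma, zeta}; none are in {alpha}.
Condition 2 (every backdoor path blocked by {alpha}):
  P1: blocked at fork node alpha ∈ conditioning set.
{alpha} satisfies the backdoor criterion.

Yes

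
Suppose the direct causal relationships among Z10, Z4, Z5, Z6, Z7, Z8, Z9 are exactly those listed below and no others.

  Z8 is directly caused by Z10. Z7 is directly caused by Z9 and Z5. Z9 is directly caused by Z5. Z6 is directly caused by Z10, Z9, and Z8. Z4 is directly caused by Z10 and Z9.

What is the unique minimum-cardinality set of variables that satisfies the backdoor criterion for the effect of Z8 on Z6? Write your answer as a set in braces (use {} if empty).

Variables eligible for adjustment (non-descendants of Z8, excluding Z8 and Z6): {Z10, Z4, Z5, Z7, Z9}.
Backdoor paths from Z8 to Z6:
  P1: Z8 <- Z10 -> Z4 <- Z9 -> Z6
  P2: Z8 <- Z10 -> Z6
The empty set is not sufficient: P2 (Z8 <- Z10 -> Z6) has no collider blocking it and no conditioned non-collider, so it is open.
Try {Z10}:
  P1: blocked at fork node Z10 ∈ conditioning set.
  P2: blocked at fork node Z10 ∈ conditioning set.
{Z10} contains no descendant of Z8 and blocks every backdoor path.
No other singleton works — e.g. {Z5} leaves P2 open — so {Z10} is the unique smallest valid adjustment set.

{Z10}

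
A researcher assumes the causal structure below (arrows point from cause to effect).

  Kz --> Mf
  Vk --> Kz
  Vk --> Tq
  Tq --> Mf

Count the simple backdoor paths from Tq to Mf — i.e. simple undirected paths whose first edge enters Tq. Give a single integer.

A backdoor path from Tq to Mf is any simple undirected path whose first edge points into Tq (i.e. leaves Tq via a parent).
Parents of Tq: {Vk}.
Enumerating:
  P1: Tq <- Vk -> Kz -> Mf
That exhausts the simple backdoor paths. Count: 1.

1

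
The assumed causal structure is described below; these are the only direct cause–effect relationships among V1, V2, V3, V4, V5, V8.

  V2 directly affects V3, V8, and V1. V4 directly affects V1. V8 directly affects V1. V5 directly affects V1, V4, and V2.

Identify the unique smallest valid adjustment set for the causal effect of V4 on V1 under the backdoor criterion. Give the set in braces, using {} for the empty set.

{V5}

Variables eligible for adjustment (non-descendants of V4, excluding V4 and V1): {V2, V3, V5, V8}.
Backdoor paths from V4 to V1:
  P1: V4 <- V5 -> V2 -> V8 -> V1
  P2: V4 <- V5 -> V2 -> V1
  P3: V4 <- V5 -> V1
The empty set is not sufficient: P1 (V4 <- V5 -> V2 -> V8 -> V1) has no collider blocking it and no conditioned non-collider, so it is open.
Try {V5}:
  P1: blocked at fork node V5 ∈ conditioning set.
  P2: blocked at fork node V5 ∈ conditioning set.
  P3: blocked at fork node V5 ∈ conditioning set.
{V5} contains no descendant of V4 and blocks every backdoor path.
No other singleton works — e.g. {V2} leaves P3 open — so {V5} is the unique smallest valid adjustment set.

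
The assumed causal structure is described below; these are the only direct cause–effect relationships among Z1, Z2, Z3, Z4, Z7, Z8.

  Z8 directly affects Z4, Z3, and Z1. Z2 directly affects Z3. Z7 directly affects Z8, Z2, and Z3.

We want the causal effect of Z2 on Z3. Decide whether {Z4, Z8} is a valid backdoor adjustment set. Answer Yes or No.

No

Backdoor paths from Z2 to Z3 (paths whose first edge points into Z2):
  P1: Z2 <- Z7 -> Z8 -> Z3
  P2: Z2 <- Z7 -> Z3
Condition 1 (no descendant of Z2 in the set): holds — descendants of Z2 are {Z3}; none are in {Z4, Z8}.
Condition 2 (every backdoor path blocked by {Z4, Z8}):
  P1: blocked at chain node Z8 ∈ conditioning set.
  P2: open — no interior node is in the conditioning set.
{Z4, Z8} does not satisfy the backdoor criterion.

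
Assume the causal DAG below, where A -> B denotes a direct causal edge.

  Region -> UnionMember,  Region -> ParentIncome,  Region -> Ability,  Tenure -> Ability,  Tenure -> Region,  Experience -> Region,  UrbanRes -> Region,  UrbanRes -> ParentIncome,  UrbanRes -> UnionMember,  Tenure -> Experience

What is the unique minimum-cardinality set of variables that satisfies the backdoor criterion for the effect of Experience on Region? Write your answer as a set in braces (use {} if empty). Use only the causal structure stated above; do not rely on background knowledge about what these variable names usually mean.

{Tenure}

Variables eligible for adjustment (non-descendants of Experience, excluding Experience and Region): {Tenure, UrbanRes}.
Backdoor paths from Experience to Region:
  P1: Experience <- Tenure -> Region
  P2: Experience <- Tenure -> Ability <- Region
The empty set is not sufficient: P1 (Experience <- Tenure -> Region) has no collider blocking it and no conditioned non-collider, so it is open.
Try {Tenure}:
  P1: blocked at fork node Tenure ∈ conditioning set.
  P2: blocked at fork node Tenure ∈ conditioning set.
{Tenure} contains no descendant of Experience and blocks every backdoor path.
No other singleton works — e.g. {UrbanRes} leaves P1 open — so {Tenure} is the unique smallest valid adjustment set.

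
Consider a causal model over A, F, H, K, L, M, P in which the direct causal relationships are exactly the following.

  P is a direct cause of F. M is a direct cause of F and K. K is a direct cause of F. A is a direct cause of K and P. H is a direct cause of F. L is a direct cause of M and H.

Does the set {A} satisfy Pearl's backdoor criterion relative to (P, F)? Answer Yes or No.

Yes

Backdoor paths from P to F (paths whose first edge points into P):
  P1: P <- A -> K <- M <- L -> H -> F
  P2: P <- A -> K <- M -> F
  P3: P <- A -> K -> F
Condition 1 (no descendant of P in the set): holds — descendants of P are {F}; none are in {A}.
Condition 2 (every backdoor path blocked by {A}):
  P1: blocked at fork node A ∈ conditioning set.
  P2: blocked at fork node A ∈ conditioning set.
  P3: blocked at fork node A ∈ conditioning set.
{A} satisfies the backdoor criterion.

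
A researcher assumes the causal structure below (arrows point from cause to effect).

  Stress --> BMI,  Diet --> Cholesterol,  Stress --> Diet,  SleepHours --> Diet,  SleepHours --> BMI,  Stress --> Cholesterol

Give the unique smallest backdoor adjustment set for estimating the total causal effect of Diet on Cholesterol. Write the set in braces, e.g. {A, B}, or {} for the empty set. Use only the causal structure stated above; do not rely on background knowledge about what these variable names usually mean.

{Stress}

Variables eligible for adjustment (non-descendants of Diet, excluding Diet and Cholesterol): {BMI, SleepHours, Stress}.
Backdoor paths from Diet to Cholesterol:
  P1: Diet <- Stress -> Cholesterol
  P2: Diet <- SleepHours -> BMI <- Stress -> Cholesterol
The empty set is not sufficient: P1 (Diet <- Stress -> Cholesterol) has no collider blocking it and no conditioned non-collider, so it is open.
Try {Stress}:
  P1: blocked at fork node Stress ∈ conditioning set.
  P2: blocked at collider BMI (neither it nor any descendant is in the conditioning set).
{Stress} contains no descendant of Diet and blocks every backdoor path.
No other singleton works — e.g. {SleepHours} leaves P1 open — so {Stress} is the unique smallest valid adjustment set.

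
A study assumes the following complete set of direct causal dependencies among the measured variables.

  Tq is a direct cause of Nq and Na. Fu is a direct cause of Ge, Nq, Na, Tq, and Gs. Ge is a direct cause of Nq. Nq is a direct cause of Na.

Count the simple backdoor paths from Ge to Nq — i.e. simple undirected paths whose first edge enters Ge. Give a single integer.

A backdoor path from Ge to Nq is any simple undirected path whose first edge points into Ge (i.e. leaves Ge via a parent).
Parents of Ge: {Fu}.
Enumerating:
  P1: Ge <- Fu -> Tq -> Nq
  P2: Ge <- Fu -> Tq -> Na <- Nq
  P3: Ge <- Fu -> Nq
  P4: Ge <- Fu -> Na <- Tq -> Nq
  P5: Ge <- Fu -> Na <- Nq
That exhausts the simple backdoor paths. Count: 5.

5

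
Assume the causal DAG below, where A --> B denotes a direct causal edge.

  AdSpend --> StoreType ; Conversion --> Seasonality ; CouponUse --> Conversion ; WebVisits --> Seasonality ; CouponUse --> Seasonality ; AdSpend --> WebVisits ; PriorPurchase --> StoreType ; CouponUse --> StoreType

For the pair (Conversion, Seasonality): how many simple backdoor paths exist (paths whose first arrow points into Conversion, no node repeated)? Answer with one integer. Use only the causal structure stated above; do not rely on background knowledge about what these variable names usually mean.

A backdoor path from Conversion to Seasonality is any simple undirected path whose first edge points into Conversion (i.e. leaves Conversion via a parent).
Parents of Conversion: {CouponUse}.
Enumerating:
  P1: Conversion <- CouponUse -> StoreType <- AdSpend -> WebVisits -> Seasonality
  P2: Conversion <- CouponUse -> Seasonality
That exhausts the simple backdoor paths. Count: 2.

2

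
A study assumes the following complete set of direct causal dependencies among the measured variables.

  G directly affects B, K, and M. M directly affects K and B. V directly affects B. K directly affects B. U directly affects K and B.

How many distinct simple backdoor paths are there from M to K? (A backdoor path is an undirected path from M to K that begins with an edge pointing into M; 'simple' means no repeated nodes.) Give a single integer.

3

A backdoor path from M to K is any simple undirected path whose first edge points into M (i.e. leaves M via a parent).
Parents of M: {G}.
Enumerating:
  P1: M <- G -> K
  P2: M <- G -> B <- U -> K
  P3: M <- G -> B <- K
That exhausts the simple backdoor paths. Count: 3.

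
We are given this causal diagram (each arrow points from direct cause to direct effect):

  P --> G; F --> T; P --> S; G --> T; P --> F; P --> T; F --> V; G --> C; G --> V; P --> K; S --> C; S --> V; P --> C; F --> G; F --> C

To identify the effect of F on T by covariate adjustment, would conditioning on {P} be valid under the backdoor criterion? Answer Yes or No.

Yes

Backdoor paths from F to T (paths whose first edge points into F):
  P1: F <- P -> G -> T
  P2: F <- P -> S -> C <- G -> T
  P3: F <- P -> S -> V <- G -> T
  P4: F <- P -> C <- G -> T
  P5: F <- P -> C <- S -> V <- G -> T
  P6: F <- P -> T
Condition 1 (no descendant of F in the set): holds — descendants of F are {C, G, T, V}; none are in {P}.
Condition 2 (every backdoor path blocked by {P}):
  P1: blocked at fork node P ∈ conditioning set.
  P2: blocked at fork node P ∈ conditioning set.
  P3: blocked at fork node P ∈ conditioning set.
  P4: blocked at fork node P ∈ conditioning set.
  P5: blocked at fork node P ∈ conditioning set.
  P6: blocked at fork node P ∈ conditioning set.
{P} satisfies the backdoor criterion.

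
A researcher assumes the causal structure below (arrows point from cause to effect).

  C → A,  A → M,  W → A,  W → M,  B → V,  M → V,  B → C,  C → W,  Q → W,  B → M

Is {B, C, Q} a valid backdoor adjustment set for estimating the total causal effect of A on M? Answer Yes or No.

Backdoor paths from A to M (paths whose first edge points into A):
  P1: A <- C <- B -> M
  P2: A <- C <- B -> V <- M
  P3: A <- C -> W -> M
  P4: A <- W <- C <- B -> M
  P5: A <- W <- C <- B -> V <- M
  P6: A <- W -> M
Condition 1 (no descendant of A in the set): holds — descendants of A are {M, V}; none are in {B, C, Q}.
Condition 2 (every backdoor path blocked by {B, C, Q}):
  P1: blocked at chain node C ∈ conditioning set.
  P2: blocked at chain node C ∈ conditioning set.
  P3: blocked at fork node C ∈ conditioning set.
  P4: blocked at chain node C ∈ conditioning set.
  P5: blocked at chain node C ∈ conditioning set.
  P6: open — no interior node is in the conditioning set.
{B, C, Q} does not satisfy the backdoor criterion.

No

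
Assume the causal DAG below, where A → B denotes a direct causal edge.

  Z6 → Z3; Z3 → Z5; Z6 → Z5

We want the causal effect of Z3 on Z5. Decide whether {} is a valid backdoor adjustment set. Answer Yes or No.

Backdoor paths from Z3 to Z5 (paths whose first edge points into Z3):
  P1: Z3 <- Z6 -> Z5
Condition 1 (no descendant of Z3 in the set): holds — descendants of Z3 are {Z5}; none are in {}.
Condition 2 (every backdoor path blocked by {}):
  P1: open — no interior node is in the conditioning set.
{} does not satisfy the backdoor criterion.

No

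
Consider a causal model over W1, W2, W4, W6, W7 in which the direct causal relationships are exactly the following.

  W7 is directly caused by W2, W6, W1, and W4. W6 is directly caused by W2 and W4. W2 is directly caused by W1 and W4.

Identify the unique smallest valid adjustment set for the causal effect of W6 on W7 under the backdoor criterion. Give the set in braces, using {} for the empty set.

{W2, W4}

Variables eligible for adjustment (non-descendants of W6, excluding W6 and W7): {W1, W2, W4}.
Backdoor paths from W6 to W7:
  P1: W6 <- W4 -> W2 <- W1 -> W7
  P2: W6 <- W4 -> W2 -> W7
  P3: W6 <- W4 -> W7
  P4: W6 <- W2 <- W1 -> W7
  P5: W6 <- W2 <- W4 -> W7
  P6: W6 <- W2 -> W7
The empty set is not sufficient: P2 (W6 <- W4 -> W2 -> W7) has no collider blocking it and no conditioned non-collider, so it is open.
Try {W2, W4}:
  P1: blocked at fork node W4 ∈ conditioning set.
  P2: blocked at fork node W4 ∈ conditioning set.
  P3: blocked at fork node W4 ∈ conditioning set.
  P4: blocked at chain node W2 ∈ conditioning set.
  P5: blocked at chain node W2 ∈ conditioning set.
  P6: blocked at fork node W2 ∈ conditioning set.
{W2, W4} contains no descendant of W6 and blocks every backdoor path.
Every element of {W2, W4} is needed (dropping W2 leaves P4 open; dropping W4 leaves P1 open), so no proper subset is valid.
Among all size-2 subsets of the eligible variables, only {W2, W4} blocks every backdoor path, so it is the unique smallest valid adjustment set.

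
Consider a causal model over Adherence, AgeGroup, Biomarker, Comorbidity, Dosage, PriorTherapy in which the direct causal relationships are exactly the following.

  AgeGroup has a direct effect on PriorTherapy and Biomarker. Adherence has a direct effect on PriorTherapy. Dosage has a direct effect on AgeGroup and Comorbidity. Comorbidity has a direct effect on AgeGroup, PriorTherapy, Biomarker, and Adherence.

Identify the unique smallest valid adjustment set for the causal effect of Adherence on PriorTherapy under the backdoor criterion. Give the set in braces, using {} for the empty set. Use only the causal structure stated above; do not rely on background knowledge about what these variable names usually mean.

{Comorbidity}

Variables eligible for adjustment (non-descendants of Adherence, excluding Adherence and PriorTherapy): {AgeGroup, Biomarker, Comorbidity, Dosage}.
Backdoor paths from Adherence to PriorTherapy:
  P1: Adherence <- Comorbidity <- Dosage -> AgeGroup -> PriorTherapy
  P2: Adherence <- Comorbidity -> AgeGroup -> PriorTherapy
  P3: Adherence <- Comorbidity -> Biomarker <- AgeGroup -> PriorTherapy
  P4: Adherence <- Comorbidity -> PriorTherapy
The empty set is not sufficient: P1 (Adherence <- Comorbidity <- Dosage -> AgeGroup -> PriorTherapy) has no collider blocking it and no conditioned non-collider, so it is open.
Try {Comorbidity}:
  P1: blocked at chain node Comorbidity ∈ conditioning set.
  P2: blocked at fork node Comorbidity ∈ conditioning set.
  P3: blocked at fork node Comorbidity ∈ conditioning set.
  P4: blocked at fork node Comorbidity ∈ conditioning set.
{Comorbidity} contains no descendant of Adherence and blocks every backdoor path.
No other singleton works — e.g. {Dosage} leaves P2 open — so {Comorbidity} is the unique smallest valid adjustment set.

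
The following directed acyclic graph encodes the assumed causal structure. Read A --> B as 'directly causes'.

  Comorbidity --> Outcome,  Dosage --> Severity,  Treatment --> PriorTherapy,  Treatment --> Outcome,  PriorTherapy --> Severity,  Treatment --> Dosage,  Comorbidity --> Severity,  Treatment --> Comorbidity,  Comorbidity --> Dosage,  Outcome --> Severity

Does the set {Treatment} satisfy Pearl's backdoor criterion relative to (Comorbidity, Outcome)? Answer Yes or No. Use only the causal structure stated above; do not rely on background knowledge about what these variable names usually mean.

Backdoor paths from Comorbidity to Outcome (paths whose first edge points into Comorbidity):
  P1: Comorbidity <- Treatment -> Dosage -> Severity <- Outcome
  P2: Comorbidity <- Treatment -> PriorTherapy -> Severity <- Outcome
  P3: Comorbidity <- Treatment -> Outcome
Condition 1 (no descendant of Comorbidity in the set): holds — descendants of Comorbidity are {Dosage, Outcome, Severity}; none are in {Treatment}.
Condition 2 (every backdoor path blocked by {Treatment}):
  P1: blocked at fork node Treatment ∈ conditioning set.
  P2: blocked at fork node Treatment ∈ conditioning set.
  P3: blocked at fork node Treatment ∈ conditioning set.
{Treatment} satisfies the backdoor criterion.

Yes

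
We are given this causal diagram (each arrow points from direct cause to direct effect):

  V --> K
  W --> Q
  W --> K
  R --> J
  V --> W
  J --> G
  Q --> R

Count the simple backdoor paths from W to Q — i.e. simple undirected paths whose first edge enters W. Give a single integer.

0

A backdoor path from W to Q is any simple undirected path whose first edge points into W (i.e. leaves W via a parent).
Parents of W: {V}.
No simple path from any parent of W reaches Q without revisiting W, so there are no backdoor paths.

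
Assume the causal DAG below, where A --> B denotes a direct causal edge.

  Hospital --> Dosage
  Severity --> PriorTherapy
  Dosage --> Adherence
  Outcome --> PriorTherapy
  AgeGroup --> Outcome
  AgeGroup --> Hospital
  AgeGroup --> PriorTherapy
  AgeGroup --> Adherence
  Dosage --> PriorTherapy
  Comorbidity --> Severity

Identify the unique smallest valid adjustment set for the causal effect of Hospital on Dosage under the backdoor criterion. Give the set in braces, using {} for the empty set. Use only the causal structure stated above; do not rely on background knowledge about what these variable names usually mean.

Variables eligible for adjustment (non-descendants of Hospital, excluding Hospital and Dosage): {AgeGroup, Comorbidity, Outcome, Severity}.
Backdoor paths from Hospital to Dosage:
  P1: Hospital <- AgeGroup -> Outcome -> PriorTherapy <- Dosage
  P2: Hospital <- AgeGroup -> Adherence <- Dosage
  P3: Hospital <- AgeGroup -> PriorTherapy <- Dosage
Each backdoor path contains an unconditioned collider, so every path is already blocked with the empty conditioning set:
  P1: blocked at collider PriorTherapy (neither it nor any descendant is in the conditioning set).
  P2: blocked at collider Adherence (neither it nor any descendant is in the conditioning set).
  P3: blocked at collider PriorTherapy (neither it nor any descendant is in the conditioning set).
The empty set is therefore the unique smallest valid set.

{}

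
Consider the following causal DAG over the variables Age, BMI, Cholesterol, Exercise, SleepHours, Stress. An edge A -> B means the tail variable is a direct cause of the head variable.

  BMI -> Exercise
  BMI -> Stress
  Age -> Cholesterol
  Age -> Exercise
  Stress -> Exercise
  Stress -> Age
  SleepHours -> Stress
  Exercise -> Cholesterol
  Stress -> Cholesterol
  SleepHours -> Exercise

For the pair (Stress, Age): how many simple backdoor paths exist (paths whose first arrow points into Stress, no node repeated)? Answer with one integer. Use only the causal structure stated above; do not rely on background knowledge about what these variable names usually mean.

4

A backdoor path from Stress to Age is any simple undirected path whose first edge points into Stress (i.e. leaves Stress via a parent).
Parents of Stress: {BMI, SleepHours}.
Enumerating:
  P1: Stress <- BMI -> Exercise <- Age
  P2: Stress <- BMI -> Exercise -> Cholesterol <- Age
  P3: Stress <- SleepHours -> Exercise <- Age
  P4: Stress <- SleepHours -> Exercise -> Cholesterol <- Age
That exhausts the simple backdoor paths. Count: 4.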